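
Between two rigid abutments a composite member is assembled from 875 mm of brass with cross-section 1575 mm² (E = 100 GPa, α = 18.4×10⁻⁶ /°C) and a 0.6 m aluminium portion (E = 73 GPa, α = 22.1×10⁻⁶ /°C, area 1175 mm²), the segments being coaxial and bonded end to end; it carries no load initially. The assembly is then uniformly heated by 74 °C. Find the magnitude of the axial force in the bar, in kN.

Free thermal expansion of the whole bar: Σ αᵢΔT Lᵢ = 18.4×10⁻⁶×74×875 + 22.1×10⁻⁶×74×600 = 2.173 mm.
The walls prevent any net length change, so an axial force P (same in every segment) develops. Compatibility: P · Σ Lᵢ/(AᵢEᵢ) = δ_free.
The series flexibility is Σ Lᵢ/(AᵢEᵢ) = 875/(1575×100×10³) + 600/(1175×73×10³) = 1.255×10⁻⁵ mm/N.
P = 2.173 / 1.255×10⁻⁵ = 173100 N = 173.1 kN, compressive.

P ≈ 173 kN (compressive)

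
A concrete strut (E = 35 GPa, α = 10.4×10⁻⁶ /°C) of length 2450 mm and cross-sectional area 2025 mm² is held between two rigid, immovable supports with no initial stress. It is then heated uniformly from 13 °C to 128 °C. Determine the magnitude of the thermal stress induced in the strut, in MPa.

σ ≈ 41.9 MPa (compressive)

The supports are rigid, so the total axial strain is zero. The restrained thermal strain is ε = αΔT = 10.4×10⁻⁶ × 115 = 1196×10⁻⁶.
σ = EαΔT = 35×10³ × 10.4×10⁻⁶ × 115 = 41.86 MPa (compressive; the strut is trying to expand).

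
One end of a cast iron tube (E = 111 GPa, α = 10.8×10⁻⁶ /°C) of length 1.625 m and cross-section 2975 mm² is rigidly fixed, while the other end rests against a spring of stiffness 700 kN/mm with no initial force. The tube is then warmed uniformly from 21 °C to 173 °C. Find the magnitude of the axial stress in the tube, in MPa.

σ ≈ 141 MPa (compressive)

If the spring were absent the tube would lengthen by αΔT L = 10.8×10⁻⁶ × 152 × 1625 = 2.668 mm.
Let P be the compressive force at the spring. The tube shortens elastically by PL/(AE) and the spring compresses by P/k; together these equal δ_free.
P [ L/(AE) + 1/k ] = δ_free → P [ 1625/(2975×111×10³) + 1/(700×10³) ] = 2.668.
P = 2.668 / 6.349×10⁻⁶ = 420100 N.
σ = P/A = 420100/2975 = 141.2 MPa.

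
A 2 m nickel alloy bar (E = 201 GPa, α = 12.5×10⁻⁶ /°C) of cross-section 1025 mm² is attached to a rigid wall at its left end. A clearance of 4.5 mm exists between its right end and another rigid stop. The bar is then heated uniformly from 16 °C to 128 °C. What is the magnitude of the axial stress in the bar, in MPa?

σ ≈ 0 MPa

If the wall were absent the bar would grow by αΔT L = 12.5×10⁻⁶ × 112 × 2000 = 2.8 mm.
This is smaller than the 4.5 mm clearance, so the bar expands freely without reaching the stop — the stress is zero.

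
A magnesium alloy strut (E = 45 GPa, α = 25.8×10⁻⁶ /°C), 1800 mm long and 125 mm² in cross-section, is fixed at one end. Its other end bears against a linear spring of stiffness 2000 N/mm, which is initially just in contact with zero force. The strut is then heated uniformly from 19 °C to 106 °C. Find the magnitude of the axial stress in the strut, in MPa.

If the spring were absent the strut would lengthen by αΔT L = 25.8×10⁻⁶ × 87 × 1800 = 4.04 mm.
With a force P in the spring, the elastic change of the strut is PL/(AE) and that of the spring is P/k; compatibility requires their sum to equal δ_free.
So P = δ_free / [L/(AE) + 1/k] = 4.04 / [ 1800/(125×45×10³) + 1/(2000) ].
P = 4.04 / 0.00082 = 4927 N.
σ = P/A = 4927/125 = 39.42 MPa.

σ ≈ 39.4 MPa (compressive)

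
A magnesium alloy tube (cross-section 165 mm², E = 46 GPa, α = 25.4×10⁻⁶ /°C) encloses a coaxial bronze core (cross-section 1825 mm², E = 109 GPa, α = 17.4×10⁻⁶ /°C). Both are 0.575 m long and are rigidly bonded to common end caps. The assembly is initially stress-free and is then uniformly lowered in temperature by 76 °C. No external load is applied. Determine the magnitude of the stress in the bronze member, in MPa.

σ ≈ 2.44 MPa (compressive)

The magnesium alloy has the larger α, so on cooling it would change length more than the bronze if both were free. The rigid plates force a common final length, so the magnesium alloy is put into tension and the bronze into compression, with equal and opposite forces P (no external load).
Compatibility of the two members (thermal + elastic change equal): (α₁ − α₂)ΔT = P·[1/(A₁E₁) + 1/(A₂E₂)].
|α₁ − α₂|·ΔT = 8×10⁻⁶ × 76 = 0.000608.
1/(A₁E₁) + 1/(A₂E₂) = 1/(165×46×10³) + 1/(1825×109×10³) = 1.368×10⁻⁷ N⁻¹.
So P = 0.000608 / 1.368×10⁻⁷ = 4.445 kN.
σ_{bronze} = P/A₂ = 4445/1825 = 2.436 MPa, compressive.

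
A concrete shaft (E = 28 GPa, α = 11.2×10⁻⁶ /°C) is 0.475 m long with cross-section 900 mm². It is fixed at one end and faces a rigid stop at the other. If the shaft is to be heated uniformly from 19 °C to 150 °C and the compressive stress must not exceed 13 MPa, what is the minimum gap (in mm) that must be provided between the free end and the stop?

g ≈ 0.476 mm

Free expansion if unrestrained: δ_free = αΔT L = 11.2×10⁻⁶ × 131 × 475 = 0.6969 mm.
A stress of 13 MPa corresponds to the wall pushing the shaft back by σL/E = 13×475/(28×10³) = 0.2205 mm.
So the gap has to take up the difference, g_min = δ_free − σL/E = 0.6969 − 0.2205 = 0.4764 mm.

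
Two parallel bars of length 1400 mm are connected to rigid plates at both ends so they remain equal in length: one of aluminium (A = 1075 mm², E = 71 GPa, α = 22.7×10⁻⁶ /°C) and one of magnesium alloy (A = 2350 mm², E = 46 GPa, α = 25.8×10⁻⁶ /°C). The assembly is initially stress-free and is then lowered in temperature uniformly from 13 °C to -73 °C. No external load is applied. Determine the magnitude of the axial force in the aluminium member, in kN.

The magnesium alloy has the larger α, so on cooling it would change length more than the aluminium if both were free. The rigid plates force a common final length, so the magnesium alloy is put into tension and the aluminium into compression, with equal and opposite forces P (no external load).
Setting the final lengths equal and cancelling L: (α₁ − α₂)ΔT = P/(A₁E₁) + P/(A₂E₂).
|α₁ − α₂|·ΔT = 3.1×10⁻⁶ × 86 = 0.0002666.
1/(A₁E₁) + 1/(A₂E₂) = 1/(1075×71×10³) + 1/(2350×46×10³) = 2.235×10⁻⁸ N⁻¹.
P = 0.0002666 / 2.235×10⁻⁸ = 11930 N = 11.93 kN.

P ≈ 11.9 kN (compressive in the aluminium)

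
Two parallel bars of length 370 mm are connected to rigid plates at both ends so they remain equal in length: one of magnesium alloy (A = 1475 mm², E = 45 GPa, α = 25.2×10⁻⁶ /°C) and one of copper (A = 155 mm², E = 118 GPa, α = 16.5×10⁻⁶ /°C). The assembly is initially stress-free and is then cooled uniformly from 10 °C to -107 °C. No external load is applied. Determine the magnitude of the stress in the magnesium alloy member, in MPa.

σ ≈ 9.9 MPa (tensile)

Both members must finish at the same length. With the larger α, the magnesium alloy tends to over-contract; the plates restrain it, putting the magnesium alloy in tension and the copper in compression. With no external load the two internal forces are equal and opposite, magnitude P.
Compatibility of the two members (thermal + elastic change equal): (α₁ − α₂)ΔT = P·[1/(A₁E₁) + 1/(A₂E₂)].
|α₁ − α₂|·ΔT = 8.7×10⁻⁶ × 117 = 0.001018.
1/(A₁E₁) + 1/(A₂E₂) = 1/(1475×45×10³) + 1/(155×118×10³) = 6.974×10⁻⁸ N⁻¹.
P = 0.001018 / 6.974×10⁻⁸ = 14600 N = 14.6 kN.
σ_{magnesium alloy} = P/A₁ = 14600/1475 = 9.895 MPa, tensile.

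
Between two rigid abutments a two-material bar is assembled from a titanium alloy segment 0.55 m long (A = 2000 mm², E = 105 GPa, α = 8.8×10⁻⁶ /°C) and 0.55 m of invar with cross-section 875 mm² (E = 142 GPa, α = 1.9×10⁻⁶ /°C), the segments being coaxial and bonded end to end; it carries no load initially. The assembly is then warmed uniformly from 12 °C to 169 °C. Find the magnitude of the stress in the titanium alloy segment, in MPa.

If the supports were absent, the total length change would be Σ αᵢΔT Lᵢ = 8.8×10⁻⁶×157×550 + 1.9×10⁻⁶×157×550 = 0.9239 mm.
The rigid supports impose zero overall length change; the single axial force P common to all segments must satisfy P Σ Lᵢ/(AᵢEᵢ) = δ_free.
Σ Lᵢ/(AᵢEᵢ) = 550/(2000×105×10³) + 550/(875×142×10³) = 7.046×10⁻⁶ mm/N.
P = 0.9239 / 7.046×10⁻⁶ = 131100 N = 131.1 kN, compressive.
σ_{titanium alloy} = P / A = 131100 / 2000 = 65.57 MPa.

σ ≈ 65.6 MPa (compressive)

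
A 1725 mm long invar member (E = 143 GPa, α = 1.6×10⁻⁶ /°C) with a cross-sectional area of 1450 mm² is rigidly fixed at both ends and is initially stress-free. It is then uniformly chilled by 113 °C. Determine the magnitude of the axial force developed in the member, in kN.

The ends cannot move, so σ = EαΔT = 143×10³ × 1.6×10⁻⁶ × 113 = 25.85 MPa.
P = AEαΔT = 1450 × 143×10³ × 1.6×10⁻⁶ × 113 = 37.49 kN (tensile).

P ≈ 37.5 kN (tensile)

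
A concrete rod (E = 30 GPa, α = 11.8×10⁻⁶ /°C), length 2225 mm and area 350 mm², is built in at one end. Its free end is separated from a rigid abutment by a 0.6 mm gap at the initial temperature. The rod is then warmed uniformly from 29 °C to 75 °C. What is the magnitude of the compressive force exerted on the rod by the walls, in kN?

P ≈ 2.87 kN

If the wall were absent the rod would grow by αΔT L = 11.8×10⁻⁶ × 46 × 2225 = 1.208 mm.
The gap closes (δ_free > 0.6 mm) and the wall then resists a further 1.208 − 0.6 = 0.6077 mm of expansion.
Compatibility: PL/(AE) = 0.6077 mm, so σ = P/A = E × (0.6077/2225) = 8.194 MPa.
Force on the wall = σA = 8.194 × 350 mm² = 2.868 kN.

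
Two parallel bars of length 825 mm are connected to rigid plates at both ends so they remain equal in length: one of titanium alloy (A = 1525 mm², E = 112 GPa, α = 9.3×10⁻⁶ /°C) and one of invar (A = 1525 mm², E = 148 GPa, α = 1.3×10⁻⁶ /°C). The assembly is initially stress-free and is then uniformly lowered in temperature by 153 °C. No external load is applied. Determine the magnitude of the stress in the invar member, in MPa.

Equilibrium of a rigid end plate with no external load gives equal and opposite internal forces ±P in the two members. Since α_{titanium alloy} > α_{invar}, cooling drives the titanium alloy into tension and the invar into compression.
Setting the final lengths equal and cancelling L: (α₁ − α₂)ΔT = P/(A₁E₁) + P/(A₂E₂).
|α₁ − α₂|·ΔT = 8×10⁻⁶ × 153 = 0.001224.
1/(A₁E₁) + 1/(A₂E₂) = 1/(1525×112×10³) + 1/(1525×148×10³) = 1.029×10⁻⁸ N⁻¹.
P = 0.001224 / 1.029×10⁻⁸ = 119000 N = 119 kN.
σ_{invar} = P/A₂ = 119000/1525 = 78.03 MPa, compressive.

σ ≈ 78 MPa (compressive)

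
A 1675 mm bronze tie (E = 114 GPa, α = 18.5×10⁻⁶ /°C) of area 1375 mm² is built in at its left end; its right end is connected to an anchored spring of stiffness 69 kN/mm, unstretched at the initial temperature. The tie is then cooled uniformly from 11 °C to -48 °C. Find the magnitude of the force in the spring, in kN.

P ≈ 72.6 kN

Free thermal contraction: δ_free = αΔT L = 18.5×10⁻⁶ × 59 × 1675 = 1.828 mm.
Let P be the tensile force in the spring. The tie extends elastically by PL/(AE) and the spring stretches by P/k; together these equal δ_free.
P [ L/(AE) + 1/k ] = δ_free → P [ 1675/(1375×114×10³) + 1/(69×10³) ] = 1.828.
P = 1.828 / 2.518×10⁻⁵ = 72610 N.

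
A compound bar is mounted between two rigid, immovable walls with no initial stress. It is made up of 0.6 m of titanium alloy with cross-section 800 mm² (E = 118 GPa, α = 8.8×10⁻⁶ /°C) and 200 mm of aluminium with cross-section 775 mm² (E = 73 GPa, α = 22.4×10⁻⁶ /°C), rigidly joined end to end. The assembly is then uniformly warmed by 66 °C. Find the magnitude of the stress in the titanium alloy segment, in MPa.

If the supports were absent, the total length change would be Σ αᵢΔT Lᵢ = 8.8×10⁻⁶×66×600 + 22.4×10⁻⁶×66×200 = 0.6442 mm.
The walls prevent any net length change, so an axial force P (same in every segment) develops. Compatibility: P · Σ Lᵢ/(AᵢEᵢ) = δ_free.
The series flexibility is Σ Lᵢ/(AᵢEᵢ) = 600/(800×118×10³) + 200/(775×73×10³) = 9.891×10⁻⁶ mm/N.
P = 0.6442 / 9.891×10⁻⁶ = 65130 N = 65.13 kN, compressive.
σ_{titanium alloy} = P / A = 65130 / 800 = 81.41 MPa.

σ ≈ 81.4 MPa (compressive)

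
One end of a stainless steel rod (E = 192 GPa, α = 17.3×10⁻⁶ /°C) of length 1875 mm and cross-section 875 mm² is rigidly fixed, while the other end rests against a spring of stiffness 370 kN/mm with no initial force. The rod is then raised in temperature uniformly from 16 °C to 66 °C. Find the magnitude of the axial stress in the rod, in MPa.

If the spring were absent the rod would lengthen by αΔT L = 17.3×10⁻⁶ × 50 × 1875 = 1.622 mm.
With a force P in the spring, the elastic change of the rod is PL/(AE) and that of the spring is P/k; compatibility requires their sum to equal δ_free.
P [ L/(AE) + 1/k ] = δ_free → P [ 1875/(875×192×10³) + 1/(370×10³) ] = 1.622.
P = 1.622 / 1.386×10⁻⁵ = 117000 N.
σ = P/A = 117000/875 = 133.7 MPa.

σ ≈ 134 MPa (compressive)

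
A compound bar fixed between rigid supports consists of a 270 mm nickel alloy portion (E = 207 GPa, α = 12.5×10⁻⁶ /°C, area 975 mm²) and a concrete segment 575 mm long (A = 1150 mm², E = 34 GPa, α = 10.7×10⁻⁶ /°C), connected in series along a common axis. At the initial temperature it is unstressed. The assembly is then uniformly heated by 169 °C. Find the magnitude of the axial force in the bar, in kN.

P ≈ 100 kN (compressive)

With the walls removed the bar would change length by δ_free = Σ αᵢΔT Lᵢ = 12.5×10⁻⁶×169×270 + 10.7×10⁻⁶×169×575 = 1.61 mm.
The rigid supports impose zero overall length change; the single axial force P common to all segments must satisfy P Σ Lᵢ/(AᵢEᵢ) = δ_free.
Σ Lᵢ/(AᵢEᵢ) = 270/(975×207×10³) + 575/(1150×34×10³) = 1.604×10⁻⁵ mm/N.
Hence P = δ_free / Σ(L/AE) = 1.61/1.604×10⁻⁵ = 100.4 kN (compressive).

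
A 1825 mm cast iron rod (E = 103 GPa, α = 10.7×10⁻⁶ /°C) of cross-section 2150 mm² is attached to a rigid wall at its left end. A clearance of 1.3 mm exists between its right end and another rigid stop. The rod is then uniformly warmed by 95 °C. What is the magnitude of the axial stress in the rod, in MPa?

If the wall were absent the rod would grow by αΔT L = 10.7×10⁻⁶ × 95 × 1825 = 1.855 mm.
The gap closes (δ_free > 1.3 mm) and the wall then resists a further 1.855 − 1.3 = 0.5551 mm of expansion.
Compatibility: PL/(AE) = 0.5551 mm, so σ = P/A = E × (0.5551/1825) = 31.33 MPa.

σ ≈ 31.3 MPa (compressive)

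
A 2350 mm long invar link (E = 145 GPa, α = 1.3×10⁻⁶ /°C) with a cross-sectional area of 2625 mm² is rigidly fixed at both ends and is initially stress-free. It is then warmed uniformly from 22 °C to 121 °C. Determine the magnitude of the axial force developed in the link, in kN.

Full restraint means ε = 0, so the stress is σ = EαΔT = 145×10³ × 1.3×10⁻⁶ × 99 = 18.66 MPa.
P = AEαΔT = 2625 × 145×10³ × 1.3×10⁻⁶ × 99 = 48.99 kN (compressive).

P ≈ 49 kN (compressive)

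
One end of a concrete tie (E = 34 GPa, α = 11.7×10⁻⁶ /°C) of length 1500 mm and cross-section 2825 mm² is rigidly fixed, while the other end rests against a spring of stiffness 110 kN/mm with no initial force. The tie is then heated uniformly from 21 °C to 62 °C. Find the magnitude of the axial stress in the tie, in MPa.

σ ≈ 10.3 MPa (compressive)

The unrestrained thermal change is αΔT L = 11.7×10⁻⁶ × 41 × 1500 = 0.7195 mm.
Let P be the compressive force at the spring. The tie shortens elastically by PL/(AE) and the spring compresses by P/k; together these equal δ_free.
P [ L/(AE) + 1/k ] = δ_free → P [ 1500/(2825×34×10³) + 1/(110×10³) ] = 0.7195.
P = 0.7195 / 2.471×10⁻⁵ = 29120 N.
σ = P/A = 29120/2825 = 10.31 MPa.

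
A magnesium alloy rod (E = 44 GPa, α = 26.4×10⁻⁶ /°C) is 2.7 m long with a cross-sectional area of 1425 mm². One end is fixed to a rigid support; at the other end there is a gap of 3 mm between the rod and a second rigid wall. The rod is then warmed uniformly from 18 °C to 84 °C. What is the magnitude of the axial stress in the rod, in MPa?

Unrestrained expansion: δ_free = αΔT L = 26.4×10⁻⁶ × 66 × 2700 = 4.704 mm.
This exceeds the 3 mm gap, so the wall pushes back. The portion of expansion that must be recovered elastically is δ_free − gap = 4.704 − 3 = 1.704 mm.
So σ = E(δ_free − g)/L = 44×10³ × 1.704/2700 = 27.78 MPa.

σ ≈ 27.8 MPa (compressive)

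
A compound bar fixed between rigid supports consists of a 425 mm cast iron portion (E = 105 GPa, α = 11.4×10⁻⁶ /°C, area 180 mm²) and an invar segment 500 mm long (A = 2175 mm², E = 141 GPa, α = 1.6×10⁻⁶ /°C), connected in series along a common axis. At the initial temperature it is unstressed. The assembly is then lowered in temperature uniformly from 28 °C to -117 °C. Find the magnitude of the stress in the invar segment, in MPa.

If the supports were absent, the total length change would be Σ αᵢΔT Lᵢ = 11.4×10⁻⁶×145×425 + 1.6×10⁻⁶×145×500 = 0.8185 mm.
The rigid supports impose zero overall length change; the single axial force P common to all segments must satisfy P Σ Lᵢ/(AᵢEᵢ) = δ_free.
The series flexibility is Σ Lᵢ/(AᵢEᵢ) = 425/(180×105×10³) + 500/(2175×141×10³) = 2.412×10⁻⁵ mm/N.
So P = 0.8185 / 2.412×10⁻⁵ = 33.94 kN, tensile.
σ_{invar} = P / A = 33940 / 2175 = 15.6 MPa.

σ ≈ 15.6 MPa (tensile)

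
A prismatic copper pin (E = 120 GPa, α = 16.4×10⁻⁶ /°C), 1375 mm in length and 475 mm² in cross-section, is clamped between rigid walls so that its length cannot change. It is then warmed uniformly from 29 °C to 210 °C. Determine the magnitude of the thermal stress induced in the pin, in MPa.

σ ≈ 356 MPa (compressive)

With length fixed, the mechanical strain must cancel the thermal strain αΔT = 16.4×10⁻⁶ × 181 = 2968.4×10⁻⁶.
The stress required to suppress this strain is σ = Eε = 120×10³ × 2968.4×10⁻⁶ = 356.2 MPa, compressive since the pin is trying to expand.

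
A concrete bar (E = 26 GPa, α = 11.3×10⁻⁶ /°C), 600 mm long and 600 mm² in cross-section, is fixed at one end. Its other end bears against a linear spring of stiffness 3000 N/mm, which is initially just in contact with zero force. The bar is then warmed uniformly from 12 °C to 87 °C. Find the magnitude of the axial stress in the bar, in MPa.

σ ≈ 2.28 MPa (compressive)

If the spring were absent the bar would lengthen by αΔT L = 11.3×10⁻⁶ × 75 × 600 = 0.5085 mm.
Let P be the compressive force at the spring. The bar shortens elastically by PL/(AE) and the spring compresses by P/k; together these equal δ_free.
P [ L/(AE) + 1/k ] = δ_free → P [ 600/(600×26×10³) + 1/(3000) ] = 0.5085.
P = 0.5085 / 0.0003718 = 1368 N.
σ = P/A = 1368/600 = 2.279 MPa.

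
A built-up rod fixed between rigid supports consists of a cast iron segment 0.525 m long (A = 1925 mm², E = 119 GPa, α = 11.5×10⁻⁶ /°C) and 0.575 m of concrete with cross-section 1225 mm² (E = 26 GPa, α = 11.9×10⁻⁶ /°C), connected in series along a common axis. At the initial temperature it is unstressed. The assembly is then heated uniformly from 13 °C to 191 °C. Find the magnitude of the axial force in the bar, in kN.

P ≈ 113 kN (compressive)

With the walls removed the bar would change length by δ_free = Σ αᵢΔT Lᵢ = 11.5×10⁻⁶×178×525 + 11.9×10⁻⁶×178×575 = 2.293 mm.
The rigid supports impose zero overall length change; the single axial force P common to all segments must satisfy P Σ Lᵢ/(AᵢEᵢ) = δ_free.
The series flexibility is Σ Lᵢ/(AᵢEᵢ) = 525/(1925×119×10³) + 575/(1225×26×10³) = 2.035×10⁻⁵ mm/N.
P = 2.293 / 2.035×10⁻⁵ = 112700 N = 112.7 kN, compressive.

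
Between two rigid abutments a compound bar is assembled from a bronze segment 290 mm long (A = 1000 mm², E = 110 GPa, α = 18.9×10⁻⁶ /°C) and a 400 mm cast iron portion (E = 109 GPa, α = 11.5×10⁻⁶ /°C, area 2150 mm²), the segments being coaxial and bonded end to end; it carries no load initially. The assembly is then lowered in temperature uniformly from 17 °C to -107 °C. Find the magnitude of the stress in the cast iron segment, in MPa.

With the walls removed the bar would change length by δ_free = Σ αᵢΔT Lᵢ = 18.9×10⁻⁶×124×290 + 11.5×10⁻⁶×124×400 = 1.25 mm.
The walls prevent any net length change, so an axial force P (same in every segment) develops. Compatibility: P · Σ Lᵢ/(AᵢEᵢ) = δ_free.
The series flexibility is Σ Lᵢ/(AᵢEᵢ) = 290/(1000×110×10³) + 400/(2150×109×10³) = 4.343×10⁻⁶ mm/N.
Hence P = δ_free / Σ(L/AE) = 1.25/4.343×10⁻⁶ = 287.8 kN (tensile).
σ_{cast iron} = P / A = 287800 / 2150 = 133.9 MPa.

σ ≈ 134 MPa (tensile)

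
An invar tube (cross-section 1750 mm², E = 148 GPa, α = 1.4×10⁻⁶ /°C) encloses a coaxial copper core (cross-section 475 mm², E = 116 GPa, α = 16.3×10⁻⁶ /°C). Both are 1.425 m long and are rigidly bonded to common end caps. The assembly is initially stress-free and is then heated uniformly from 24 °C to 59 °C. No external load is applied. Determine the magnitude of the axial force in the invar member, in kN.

Equilibrium of a rigid end plate with no external load gives equal and opposite internal forces ±P in the two members. Since α_{copper} > α_{invar}, heating drives the copper into compression and the invar into tension.
Equating the net (thermal + elastic) strains gives |α₁ − α₂|·ΔT = P·[1/(A₁E₁) + 1/(A₂E₂)].
|α₁ − α₂|·ΔT = 14.9×10⁻⁶ × 35 = 0.0005215.
1/(A₁E₁) + 1/(A₂E₂) = 1/(1750×148×10³) + 1/(475×116×10³) = 2.201×10⁻⁸ N⁻¹.
P = 0.0005215 / 2.201×10⁻⁸ = 23690 N = 23.69 kN.

P ≈ 23.7 kN (tensile in the invar)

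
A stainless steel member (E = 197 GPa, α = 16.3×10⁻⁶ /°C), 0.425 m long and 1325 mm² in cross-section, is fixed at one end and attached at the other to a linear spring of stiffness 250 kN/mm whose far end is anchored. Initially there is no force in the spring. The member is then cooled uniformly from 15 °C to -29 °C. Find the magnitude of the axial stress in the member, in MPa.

σ ≈ 40.9 MPa (tensile)

The unrestrained thermal change is αΔT L = 16.3×10⁻⁶ × 44 × 425 = 0.3048 mm.
Let P be the tensile force in the spring. The member extends elastically by PL/(AE) and the spring stretches by P/k; together these equal δ_free.
P [ L/(AE) + 1/k ] = δ_free → P [ 425/(1325×197×10³) + 1/(250×10³) ] = 0.3048.
P = 0.3048 / 5.628×10⁻⁶ = 54160 N.
σ = P/A = 54160/1325 = 40.87 MPa.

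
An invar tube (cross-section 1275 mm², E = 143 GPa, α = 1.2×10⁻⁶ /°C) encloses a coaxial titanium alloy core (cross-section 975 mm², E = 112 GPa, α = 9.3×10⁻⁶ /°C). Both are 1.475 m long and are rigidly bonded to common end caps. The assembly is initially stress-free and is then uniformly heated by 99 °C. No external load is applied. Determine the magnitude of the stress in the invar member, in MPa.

σ ≈ 43 MPa (tensile)

Both members must finish at the same length. With the larger α, the titanium alloy tends to over-expand; the plates restrain it, putting the titanium alloy in compression and the invar in tension. With no external load the two internal forces are equal and opposite, magnitude P.
Compatibility of the two members (thermal + elastic change equal): (α₁ − α₂)ΔT = P·[1/(A₁E₁) + 1/(A₂E₂)].
|α₁ − α₂|·ΔT = 8.1×10⁻⁶ × 99 = 0.0008019.
1/(A₁E₁) + 1/(A₂E₂) = 1/(1275×143×10³) + 1/(975×112×10³) = 1.464×10⁻⁸ N⁻¹.
P = 0.0008019 / 1.464×10⁻⁸ = 54770 N = 54.77 kN.
σ_{invar} = P/A₁ = 54770/1275 = 42.95 MPa, tensile.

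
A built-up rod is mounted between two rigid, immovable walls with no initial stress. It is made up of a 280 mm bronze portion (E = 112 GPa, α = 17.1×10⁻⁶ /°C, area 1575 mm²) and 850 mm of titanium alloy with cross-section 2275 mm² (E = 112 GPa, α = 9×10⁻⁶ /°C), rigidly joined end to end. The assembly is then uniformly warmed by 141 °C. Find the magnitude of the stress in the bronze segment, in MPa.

σ ≈ 226 MPa (compressive)

If the supports were absent, the total length change would be Σ αᵢΔT Lᵢ = 17.1×10⁻⁶×141×280 + 9×10⁻⁶×141×850 = 1.754 mm.
The rigid supports impose zero overall length change; the single axial force P common to all segments must satisfy P Σ Lᵢ/(AᵢEᵢ) = δ_free.
The series flexibility is Σ Lᵢ/(AᵢEᵢ) = 280/(1575×112×10³) + 850/(2275×112×10³) = 4.923×10⁻⁶ mm/N.
So P = 1.754 / 4.923×10⁻⁶ = 356.2 kN, compressive.
σ_{bronze} = P / A = 356200 / 1575 = 226.2 MPa.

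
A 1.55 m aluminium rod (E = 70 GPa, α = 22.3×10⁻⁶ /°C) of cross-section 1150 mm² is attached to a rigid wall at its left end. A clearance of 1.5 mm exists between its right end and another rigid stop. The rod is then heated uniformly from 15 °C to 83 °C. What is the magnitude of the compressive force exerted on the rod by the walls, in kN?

P ≈ 44.2 kN

Free thermal elongation = αΔT L = 22.3×10⁻⁶ × 68 × 1550 = 2.35 mm.
The gap closes (δ_free > 1.5 mm) and the wall then resists a further 2.35 − 1.5 = 0.8504 mm of expansion.
So σ = E(δ_free − g)/L = 70×10³ × 0.8504/1550 = 38.41 MPa.
Force on the wall = σA = 38.41 × 1150 mm² = 44.17 kN.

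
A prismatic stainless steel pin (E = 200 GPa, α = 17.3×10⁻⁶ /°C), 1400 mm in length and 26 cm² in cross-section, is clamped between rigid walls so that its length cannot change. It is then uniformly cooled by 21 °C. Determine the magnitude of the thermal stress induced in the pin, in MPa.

With length fixed, the mechanical strain must cancel the thermal strain αΔT = 17.3×10⁻⁶ × 21 = 363.3×10⁻⁶.
Hence σ = E·αΔT = 200×10³ × 363.3×10⁻⁶ = 72.66 MPa, tensile.

σ ≈ 72.7 MPa (tensile)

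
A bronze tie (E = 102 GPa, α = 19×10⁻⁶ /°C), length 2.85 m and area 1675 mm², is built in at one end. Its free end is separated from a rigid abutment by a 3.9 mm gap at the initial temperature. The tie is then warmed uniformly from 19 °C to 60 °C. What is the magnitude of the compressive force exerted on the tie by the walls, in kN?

P ≈ 0 kN

Free thermal elongation = αΔT L = 19×10⁻⁶ × 41 × 2850 = 2.22 mm.
Since δ_free = 2.22 mm is less than the 3.9 mm gap, the tie never touches the wall. No axial force develops.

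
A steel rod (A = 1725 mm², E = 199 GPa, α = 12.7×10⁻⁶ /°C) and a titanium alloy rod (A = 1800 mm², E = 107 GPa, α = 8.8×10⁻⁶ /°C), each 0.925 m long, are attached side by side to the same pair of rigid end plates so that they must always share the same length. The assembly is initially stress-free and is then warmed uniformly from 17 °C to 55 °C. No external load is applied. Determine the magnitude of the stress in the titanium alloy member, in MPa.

σ ≈ 10.2 MPa (tensile)

Equilibrium of a rigid end plate with no external load gives equal and opposite internal forces ±P in the two members. Since α_{steel} > α_{titanium alloy}, heating drives the steel into compression and the titanium alloy into tension.
Equating the net (thermal + elastic) strains gives |α₁ − α₂|·ΔT = P·[1/(A₁E₁) + 1/(A₂E₂)].
|α₁ − α₂|·ΔT = 3.9×10⁻⁶ × 38 = 0.0001482.
1/(A₁E₁) + 1/(A₂E₂) = 1/(1725×199×10³) + 1/(1800×107×10³) = 8.105×10⁻⁹ N⁻¹.
So P = 0.0001482 / 8.105×10⁻⁹ = 18.28 kN.
σ_{titanium alloy} = P/A₂ = 18280/1800 = 10.16 MPa, tensile.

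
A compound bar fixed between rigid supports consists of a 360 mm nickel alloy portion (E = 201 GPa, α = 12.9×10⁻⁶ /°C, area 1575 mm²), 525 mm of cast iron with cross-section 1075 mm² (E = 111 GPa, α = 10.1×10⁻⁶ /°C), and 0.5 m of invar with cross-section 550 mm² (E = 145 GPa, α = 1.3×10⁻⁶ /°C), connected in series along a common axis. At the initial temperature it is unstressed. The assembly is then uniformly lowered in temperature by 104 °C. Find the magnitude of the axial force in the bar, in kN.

P ≈ 93.3 kN (tensile)

If the supports were absent, the total length change would be Σ αᵢΔT Lᵢ = 12.9×10⁻⁶×104×360 + 10.1×10⁻⁶×104×525 + 1.3×10⁻⁶×104×500 = 1.102 mm.
The rigid supports impose zero overall length change; the single axial force P common to all segments must satisfy P Σ Lᵢ/(AᵢEᵢ) = δ_free.
Σ Lᵢ/(AᵢEᵢ) = 360/(1575×201×10³) + 525/(1075×111×10³) + 500/(550×145×10³) = 1.181×10⁻⁵ mm/N.
So P = 1.102 / 1.181×10⁻⁵ = 93.34 kN, tensile.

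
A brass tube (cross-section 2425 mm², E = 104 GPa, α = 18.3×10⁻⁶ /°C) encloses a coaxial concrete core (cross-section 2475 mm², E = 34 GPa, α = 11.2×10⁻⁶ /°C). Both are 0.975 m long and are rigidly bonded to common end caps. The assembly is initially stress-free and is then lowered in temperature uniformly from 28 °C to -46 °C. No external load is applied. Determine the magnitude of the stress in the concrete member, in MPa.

The brass has the larger α, so on cooling it would change length more than the concrete if both were free. The rigid plates force a common final length, so the brass is put into tension and the concrete into compression, with equal and opposite forces P (no external load).
Equating the net (thermal + elastic) strains gives |α₁ − α₂|·ΔT = P·[1/(A₁E₁) + 1/(A₂E₂)].
|α₁ − α₂|·ΔT = 7.1×10⁻⁶ × 74 = 0.0005254.
1/(A₁E₁) + 1/(A₂E₂) = 1/(2425×104×10³) + 1/(2475×34×10³) = 1.585×10⁻⁸ N⁻¹.
P = 0.0005254 / 1.585×10⁻⁸ = 33150 N = 33.15 kN.
σ_{concrete} = P/A₂ = 33150/2475 = 13.39 MPa, compressive.

σ ≈ 13.4 MPa (compressive)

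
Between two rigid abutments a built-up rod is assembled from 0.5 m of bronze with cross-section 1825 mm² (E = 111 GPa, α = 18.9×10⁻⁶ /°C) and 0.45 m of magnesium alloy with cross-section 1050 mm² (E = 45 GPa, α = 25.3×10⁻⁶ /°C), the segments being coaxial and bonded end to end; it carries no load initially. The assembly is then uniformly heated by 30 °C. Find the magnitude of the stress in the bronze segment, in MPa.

Free thermal expansion of the whole bar: Σ αᵢΔT Lᵢ = 18.9×10⁻⁶×30×500 + 25.3×10⁻⁶×30×450 = 0.625 mm.
The walls prevent any net length change, so an axial force P (same in every segment) develops. Compatibility: P · Σ Lᵢ/(AᵢEᵢ) = δ_free.
The series flexibility is Σ Lᵢ/(AᵢEᵢ) = 500/(1825×111×10³) + 450/(1050×45×10³) = 1.199×10⁻⁵ mm/N.
So P = 0.625 / 1.199×10⁻⁵ = 52.12 kN, compressive.
σ_{bronze} = P / A = 52120 / 1825 = 28.56 MPa.

σ ≈ 28.6 MPa (compressive)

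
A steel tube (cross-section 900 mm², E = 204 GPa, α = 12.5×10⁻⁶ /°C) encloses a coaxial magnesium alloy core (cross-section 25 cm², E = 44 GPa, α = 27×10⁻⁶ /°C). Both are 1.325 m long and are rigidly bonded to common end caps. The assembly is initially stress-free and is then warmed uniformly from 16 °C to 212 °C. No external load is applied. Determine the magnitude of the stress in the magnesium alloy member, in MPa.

σ ≈ 78.2 MPa (compressive)

Equilibrium of a rigid end plate with no external load gives equal and opposite internal forces ±P in the two members. Since α_{magnesium alloy} > α_{steel}, heating drives the magnesium alloy into compression and the steel into tension.
Compatibility of the two members (thermal + elastic change equal): (α₁ − α₂)ΔT = P·[1/(A₁E₁) + 1/(A₂E₂)].
|α₁ − α₂|·ΔT = 14.5×10⁻⁶ × 196 = 0.002842.
1/(A₁E₁) + 1/(A₂E₂) = 1/(900×204×10³) + 1/(2500×44×10³) = 1.454×10⁻⁸ N⁻¹.
So P = 0.002842 / 1.454×10⁻⁸ = 195.5 kN.
σ_{magnesium alloy} = P/A₂ = 195500/2500 = 78.2 MPa, compressive.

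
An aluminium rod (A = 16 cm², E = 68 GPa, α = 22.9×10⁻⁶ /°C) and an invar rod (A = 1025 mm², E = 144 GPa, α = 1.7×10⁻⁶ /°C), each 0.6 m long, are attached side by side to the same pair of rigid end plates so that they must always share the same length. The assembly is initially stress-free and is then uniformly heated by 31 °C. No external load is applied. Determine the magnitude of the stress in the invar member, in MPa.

Both members must finish at the same length. With the larger α, the aluminium tends to over-expand; the plates restrain it, putting the aluminium in compression and the invar in tension. With no external load the two internal forces are equal and opposite, magnitude P.
Setting the final lengths equal and cancelling L: (α₁ − α₂)ΔT = P/(A₁E₁) + P/(A₂E₂).
|α₁ − α₂|·ΔT = 21.2×10⁻⁶ × 31 = 0.0006572.
1/(A₁E₁) + 1/(A₂E₂) = 1/(1600×68×10³) + 1/(1025×144×10³) = 1.597×10⁻⁸ N⁻¹.
P = 0.0006572 / 1.597×10⁻⁸ = 41160 N = 41.16 kN.
σ_{invar} = P/A₂ = 41160/1025 = 40.16 MPa, tensile.

σ ≈ 40.2 MPa (tensile)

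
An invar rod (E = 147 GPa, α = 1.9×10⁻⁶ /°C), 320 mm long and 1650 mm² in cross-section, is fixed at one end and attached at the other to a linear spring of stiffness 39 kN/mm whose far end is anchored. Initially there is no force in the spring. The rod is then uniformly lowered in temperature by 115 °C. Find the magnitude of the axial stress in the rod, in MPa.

σ ≈ 1.57 MPa (tensile)

The unrestrained thermal change is αΔT L = 1.9×10⁻⁶ × 115 × 320 = 0.06992 mm.
With a force P in the spring, the elastic change of the rod is PL/(AE) and that of the spring is P/k; compatibility requires their sum to equal δ_free.
P [ L/(AE) + 1/k ] = δ_free → P [ 320/(1650×147×10³) + 1/(39×10³) ] = 0.06992.
P = 0.06992 / 2.696×10⁻⁵ = 2593 N.
σ = P/A = 2593/1650 = 1.572 MPa.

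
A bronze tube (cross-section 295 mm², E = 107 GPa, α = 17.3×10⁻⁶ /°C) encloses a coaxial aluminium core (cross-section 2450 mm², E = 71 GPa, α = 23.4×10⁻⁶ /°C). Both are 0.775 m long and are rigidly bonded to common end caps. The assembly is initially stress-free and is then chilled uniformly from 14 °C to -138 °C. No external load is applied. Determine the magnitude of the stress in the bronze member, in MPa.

The aluminium has the larger α, so on cooling it would change length more than the bronze if both were free. The rigid plates force a common final length, so the aluminium is put into tension and the bronze into compression, with equal and opposite forces P (no external load).
Equating the net (thermal + elastic) strains gives |α₁ − α₂|·ΔT = P·[1/(A₁E₁) + 1/(A₂E₂)].
|α₁ − α₂|·ΔT = 6.1×10⁻⁶ × 152 = 0.0009272.
1/(A₁E₁) + 1/(A₂E₂) = 1/(295×107×10³) + 1/(2450×71×10³) = 3.743×10⁻⁸ N⁻¹.
So P = 0.0009272 / 3.743×10⁻⁸ = 24.77 kN.
σ_{bronze} = P/A₁ = 24770/295 = 83.97 MPa, compressive.

σ ≈ 84 MPa (compressive)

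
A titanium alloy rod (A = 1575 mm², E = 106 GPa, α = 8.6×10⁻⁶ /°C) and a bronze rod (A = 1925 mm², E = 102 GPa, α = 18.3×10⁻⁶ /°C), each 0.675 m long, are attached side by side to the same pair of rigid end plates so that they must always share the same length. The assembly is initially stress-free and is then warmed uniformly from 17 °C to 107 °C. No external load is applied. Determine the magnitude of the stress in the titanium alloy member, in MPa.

Equilibrium of a rigid end plate with no external load gives equal and opposite internal forces ±P in the two members. Since α_{bronze} > α_{titanium alloy}, heating drives the bronze into compression and the titanium alloy into tension.
Setting the final lengths equal and cancelling L: (α₁ − α₂)ΔT = P/(A₁E₁) + P/(A₂E₂).
|α₁ − α₂|·ΔT = 9.7×10⁻⁶ × 90 = 0.000873.
1/(A₁E₁) + 1/(A₂E₂) = 1/(1575×106×10³) + 1/(1925×102×10³) = 1.108×10⁻⁸ N⁻¹.
So P = 0.000873 / 1.108×10⁻⁸ = 78.77 kN.
σ_{titanium alloy} = P/A₁ = 78770/1575 = 50.01 MPa, tensile.

σ ≈ 50 MPa (tensile)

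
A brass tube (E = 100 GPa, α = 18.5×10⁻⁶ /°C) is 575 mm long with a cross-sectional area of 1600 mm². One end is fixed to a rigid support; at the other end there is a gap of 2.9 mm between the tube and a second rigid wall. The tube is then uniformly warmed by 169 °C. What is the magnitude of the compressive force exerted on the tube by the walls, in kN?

Unrestrained expansion: δ_free = αΔT L = 18.5×10⁻⁶ × 169 × 575 = 1.798 mm.
This is smaller than the 2.9 mm clearance, so the tube expands freely without reaching the stop — the stress is zero.

P ≈ 0 kN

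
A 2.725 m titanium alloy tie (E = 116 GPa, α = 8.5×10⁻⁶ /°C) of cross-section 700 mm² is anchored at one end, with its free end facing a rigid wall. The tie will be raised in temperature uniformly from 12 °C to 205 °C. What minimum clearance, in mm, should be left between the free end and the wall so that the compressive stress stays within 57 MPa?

g ≈ 3.13 mm

With no wall the tie would lengthen by αΔT L = 8.5×10⁻⁶ × 193 × 2725 = 4.47 mm.
A stress of 57 MPa corresponds to the wall pushing the tie back by σL/E = 57×2725/(116×10³) = 1.339 mm.
The gap must absorb the remainder: g_min = 4.47 − 1.339 = 3.131 mm.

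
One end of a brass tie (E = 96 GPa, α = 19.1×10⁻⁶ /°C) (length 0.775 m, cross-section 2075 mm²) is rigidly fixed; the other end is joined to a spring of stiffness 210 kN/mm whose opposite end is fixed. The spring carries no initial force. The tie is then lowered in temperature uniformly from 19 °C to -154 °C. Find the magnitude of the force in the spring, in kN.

P ≈ 296 kN

Free thermal contraction: δ_free = αΔT L = 19.1×10⁻⁶ × 173 × 775 = 2.561 mm.
With a force P in the spring, the elastic change of the tie is PL/(AE) and that of the spring is P/k; compatibility requires their sum to equal δ_free.
So P = δ_free / [L/(AE) + 1/k] = 2.561 / [ 775/(2075×96×10³) + 1/(210×10³) ].
P = 2.561 / 8.652×10⁻⁶ = 296000 N.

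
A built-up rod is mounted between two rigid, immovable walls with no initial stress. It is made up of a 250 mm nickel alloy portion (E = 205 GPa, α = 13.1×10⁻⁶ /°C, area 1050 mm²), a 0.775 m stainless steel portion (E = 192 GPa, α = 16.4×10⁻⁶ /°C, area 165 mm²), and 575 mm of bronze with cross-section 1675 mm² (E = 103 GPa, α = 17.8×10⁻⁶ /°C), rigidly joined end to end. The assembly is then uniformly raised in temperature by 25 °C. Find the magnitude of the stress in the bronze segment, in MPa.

If the supports were absent, the total length change would be Σ αᵢΔT Lᵢ = 13.1×10⁻⁶×25×250 + 16.4×10⁻⁶×25×775 + 17.8×10⁻⁶×25×575 = 0.6555 mm.
Since the ends are fixed, an axial force P builds up, equal in every segment, with P · Σ Lᵢ/(AᵢEᵢ) = δ_free.
Σ Lᵢ/(AᵢEᵢ) = 250/(1050×205×10³) + 775/(165×192×10³) + 575/(1675×103×10³) = 2.896×10⁻⁵ mm/N.
So P = 0.6555 / 2.896×10⁻⁵ = 22.64 kN, compressive.
σ_{bronze} = P / A = 22640 / 1675 = 13.51 MPa.

σ ≈ 13.5 MPa (compressive)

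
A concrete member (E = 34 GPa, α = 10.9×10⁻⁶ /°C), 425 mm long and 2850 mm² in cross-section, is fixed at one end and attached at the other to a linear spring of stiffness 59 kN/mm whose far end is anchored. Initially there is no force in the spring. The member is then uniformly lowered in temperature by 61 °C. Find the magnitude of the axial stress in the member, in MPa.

σ ≈ 4.65 MPa (tensile)

The unrestrained thermal change is αΔT L = 10.9×10⁻⁶ × 61 × 425 = 0.2826 mm.
Let P be the tensile force in the spring. The member extends elastically by PL/(AE) and the spring stretches by P/k; together these equal δ_free.
P [ L/(AE) + 1/k ] = δ_free → P [ 425/(2850×34×10³) + 1/(59×10³) ] = 0.2826.
P = 0.2826 / 2.134×10⁻⁵ = 13240 N.
σ = P/A = 13240/2850 = 4.647 MPa.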